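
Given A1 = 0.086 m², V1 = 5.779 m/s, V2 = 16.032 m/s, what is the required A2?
Formula: V_2 = \frac{A_1 V_1}{A_2}
Substituting knowns: 16.032 = 0.086·5.779/A2
Solving for A2: A2 = 0.086·5.779/16.032 = 0.031 m²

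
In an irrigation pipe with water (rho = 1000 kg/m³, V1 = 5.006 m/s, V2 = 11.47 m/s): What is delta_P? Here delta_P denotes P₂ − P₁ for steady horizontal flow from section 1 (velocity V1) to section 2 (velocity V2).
Formula: \Delta P = \frac{1}{2} \rho (V_1^2 - V_2^2)
delta_P = 0.5·1000·(5.006² − 11.47²)/1000 = -53.25 kPa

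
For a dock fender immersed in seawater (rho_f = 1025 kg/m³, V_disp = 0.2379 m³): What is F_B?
Formula: F_B = \rho_f g V_{disp}
F_B = 1025·9.81·0.2379 = 2392 N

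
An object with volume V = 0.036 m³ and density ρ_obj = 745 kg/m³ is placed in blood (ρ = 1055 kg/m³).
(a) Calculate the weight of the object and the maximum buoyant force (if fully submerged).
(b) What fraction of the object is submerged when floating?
(a) W=rho_obj*g*V=745*9.81*0.036=263.1 N; F_B(max)=rho*g*V=1055*9.81*0.036=372.6 N
(b) Floating fraction=rho_obj/rho=745/1055=0.706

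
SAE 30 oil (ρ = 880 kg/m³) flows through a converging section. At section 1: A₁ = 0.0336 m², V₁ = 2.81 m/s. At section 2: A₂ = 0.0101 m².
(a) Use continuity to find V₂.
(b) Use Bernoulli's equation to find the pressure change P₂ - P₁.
(a) Continuity: A₁V₁=A₂V₂ -> V₂=A₁V₁/A₂=0.0336*2.81/0.0101=9.35 m/s
(b) Bernoulli: P₂-P₁=0.5*rho*(V₁^2-V₂^2)/1000=0.5*880*(2.81^2-9.35^2)/1000=-34.99 kPa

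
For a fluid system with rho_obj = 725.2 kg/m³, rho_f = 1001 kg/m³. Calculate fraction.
Formula: f_{sub} = \frac{\rho_{obj}}{\rho_f}
fraction = 725.2/1001 = 0.7245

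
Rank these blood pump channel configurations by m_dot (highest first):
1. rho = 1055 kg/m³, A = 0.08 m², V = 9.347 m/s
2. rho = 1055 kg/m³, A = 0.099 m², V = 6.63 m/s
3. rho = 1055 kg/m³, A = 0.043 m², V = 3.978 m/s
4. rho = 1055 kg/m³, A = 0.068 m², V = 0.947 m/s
Case 1: m_dot = 788.9 kg/s
Case 2: m_dot = 692.5 kg/s
Case 3: m_dot = 180.5 kg/s
Case 4: m_dot = 67.94 kg/s
Ranking (highest first): 1, 2, 3, 4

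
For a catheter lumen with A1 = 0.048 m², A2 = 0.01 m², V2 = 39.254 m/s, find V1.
Formula: V_2 = \frac{A_1 V_1}{A_2}
Substituting knowns: 39.254 = 0.048·V1/0.01
Solving for V1: V1 = 39.254·0.01/0.048 = 8.178 m/s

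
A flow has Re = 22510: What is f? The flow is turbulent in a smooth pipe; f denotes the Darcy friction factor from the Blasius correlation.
Formula: f = \frac{0.316}{Re^{0.25}}
f = 0.316/22510^0.25 = 0.0258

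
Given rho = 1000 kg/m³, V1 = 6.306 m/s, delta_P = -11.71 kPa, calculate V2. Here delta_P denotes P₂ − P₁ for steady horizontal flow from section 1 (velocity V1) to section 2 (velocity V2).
Formula: \Delta P = \frac{1}{2} \rho (V_1^2 - V_2^2)
Substituting knowns: -11.71 = 0.5·1000·(6.306² − V2²)/1000
Solving for V2: V2 = √(6.306² − 2·(-11.71·1000)/1000) = 7.949 m/s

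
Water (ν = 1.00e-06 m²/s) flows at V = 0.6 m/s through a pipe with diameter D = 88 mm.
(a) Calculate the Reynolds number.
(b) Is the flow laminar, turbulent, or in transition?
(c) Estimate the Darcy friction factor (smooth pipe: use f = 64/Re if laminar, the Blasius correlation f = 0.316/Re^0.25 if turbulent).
(a) Re = V·D/ν = 0.6·0.088/1.00e-06 = 52800
(b) Flow regime: turbulent (Re > 4000)
(c) Friction factor: f = 0.316/Re^0.25 = 0.316/52800^0.25 = 0.02085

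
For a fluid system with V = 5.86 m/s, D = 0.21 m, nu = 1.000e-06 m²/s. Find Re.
Formula: Re = \frac{V D}{\nu}
Re = 5.86·0.21/1.000e-06 = 1.231e+06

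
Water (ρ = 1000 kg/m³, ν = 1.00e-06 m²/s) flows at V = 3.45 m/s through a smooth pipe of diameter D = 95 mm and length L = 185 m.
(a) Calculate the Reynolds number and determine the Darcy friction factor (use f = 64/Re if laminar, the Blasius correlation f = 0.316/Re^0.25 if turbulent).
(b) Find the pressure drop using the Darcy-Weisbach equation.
(a) Re = V·D/ν = 3.45·0.095/1.00e-06 = 327750 → turbulent (Re > 4000); f = 0.316/Re^0.25 = 0.316/327750^0.25 = 0.013207 (Blasius is strictly valid for Re ≲ 1e5; used here as the smooth-pipe estimate the problem specifies)
(b) Darcy-Weisbach: ΔP = f·(L/D)·½ρV²/1000 = 0.013207·(185/0.095)·½·1000·3.45²/1000 = 153.1 kPa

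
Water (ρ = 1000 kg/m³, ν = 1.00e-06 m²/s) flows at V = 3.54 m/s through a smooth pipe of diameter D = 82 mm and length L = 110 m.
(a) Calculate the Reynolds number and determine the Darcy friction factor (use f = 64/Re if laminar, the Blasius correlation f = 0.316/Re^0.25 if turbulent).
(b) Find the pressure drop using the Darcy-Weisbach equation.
(a) Re = V·D/ν = 3.54·0.082/1.00e-06 = 290280 → turbulent (Re > 4000); f = 0.316/Re^0.25 = 0.316/290280^0.25 = 0.013614 (Blasius is strictly valid for Re ≲ 1e5; used here as the smooth-pipe estimate the problem specifies)
(b) Darcy-Weisbach: ΔP = f·(L/D)·½ρV²/1000 = 0.013614·(110/0.082)·½·1000·3.54²/1000 = 114.4 kPa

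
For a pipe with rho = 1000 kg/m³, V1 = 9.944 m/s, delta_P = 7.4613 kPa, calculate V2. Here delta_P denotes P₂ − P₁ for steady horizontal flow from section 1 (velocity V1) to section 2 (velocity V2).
Formula: \Delta P = \frac{1}{2} \rho (V_1^2 - V_2^2)
Substituting knowns: 7.4613 = 0.5·1000·(9.944² − V2²)/1000
Solving for V2: V2 = √(9.944² − 2·(7.4613·1000)/1000) = 9.163 m/s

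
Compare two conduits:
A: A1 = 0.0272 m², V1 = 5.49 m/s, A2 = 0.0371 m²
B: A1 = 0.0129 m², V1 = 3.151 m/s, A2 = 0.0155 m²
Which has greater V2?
V2(A) = 4.025 m/s, V2(B) = 2.622 m/s. Answer: A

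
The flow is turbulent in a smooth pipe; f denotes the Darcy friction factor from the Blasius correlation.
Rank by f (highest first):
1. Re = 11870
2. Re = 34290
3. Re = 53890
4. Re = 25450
Case 1: f = 0.03027
Case 2: f = 0.02322
Case 3: f = 0.02074
Case 4: f = 0.02502
Ranking (highest first): 1, 4, 2, 3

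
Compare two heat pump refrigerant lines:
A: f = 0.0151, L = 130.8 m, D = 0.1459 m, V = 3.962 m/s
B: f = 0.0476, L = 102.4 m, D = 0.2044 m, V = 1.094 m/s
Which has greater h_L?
h_L(A) = 10.83 m, h_L(B) = 1.455 m. Answer: A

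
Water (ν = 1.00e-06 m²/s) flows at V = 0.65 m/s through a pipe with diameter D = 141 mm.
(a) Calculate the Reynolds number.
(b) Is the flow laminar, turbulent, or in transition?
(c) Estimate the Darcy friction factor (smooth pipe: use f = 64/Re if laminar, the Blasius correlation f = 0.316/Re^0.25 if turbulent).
(a) Re = V·D/ν = 0.65·0.141/1.00e-06 = 91650
(b) Flow regime: turbulent (Re > 4000)
(c) Friction factor: f = 0.316/Re^0.25 = 0.316/91650^0.25 = 0.01816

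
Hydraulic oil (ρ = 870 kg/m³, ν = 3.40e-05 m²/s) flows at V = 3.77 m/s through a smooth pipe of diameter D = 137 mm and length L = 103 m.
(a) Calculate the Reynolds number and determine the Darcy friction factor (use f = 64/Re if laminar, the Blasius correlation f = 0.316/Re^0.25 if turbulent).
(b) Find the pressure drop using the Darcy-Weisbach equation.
(a) Re = V·D/ν = 3.77·0.137/3.40e-05 = 15191 → turbulent (Re > 4000); f = 0.316/Re^0.25 = 0.316/15191^0.25 = 0.028464
(b) Darcy-Weisbach: ΔP = f·(L/D)·½ρV²/1000 = 0.028464·(103/0.137)·½·870·3.77²/1000 = 132.3 kPa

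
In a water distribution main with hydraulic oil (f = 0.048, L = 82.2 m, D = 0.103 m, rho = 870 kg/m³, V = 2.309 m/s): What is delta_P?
Formula: \Delta P = f \frac{L}{D} \frac{\rho V^2}{2}
delta_P = 0.048·(82.2/0.103)·0.5·870·2.309²/1000 = 88.84 kPa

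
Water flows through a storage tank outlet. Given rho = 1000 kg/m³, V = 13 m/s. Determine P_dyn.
Formula: P_{dyn} = \frac{1}{2} \rho V^2
P_dyn = 0.5·1000·13²/1000 = 84.5 kPa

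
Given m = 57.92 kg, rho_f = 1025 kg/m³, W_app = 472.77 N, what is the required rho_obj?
Formula: W_{app} = mg\left(1 - \frac{\rho_f}{\rho_{obj}}\right)
Substituting knowns: 472.77 = 57.92·9.81·(1 − 1025/rho_obj)
Solving for rho_obj: rho_obj = 1025/(1 − 472.77/(57.92·9.81)) = 6103 kg/m³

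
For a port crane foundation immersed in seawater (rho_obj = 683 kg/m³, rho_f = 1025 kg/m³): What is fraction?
Formula: f_{sub} = \frac{\rho_{obj}}{\rho_f}
fraction = 683/1025 = 0.6663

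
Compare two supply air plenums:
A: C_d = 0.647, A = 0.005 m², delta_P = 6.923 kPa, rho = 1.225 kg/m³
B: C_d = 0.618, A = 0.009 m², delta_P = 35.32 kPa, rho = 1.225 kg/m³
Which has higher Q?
Q(A) = 343.9 L/s, Q(B) = 1336 L/s. Answer: B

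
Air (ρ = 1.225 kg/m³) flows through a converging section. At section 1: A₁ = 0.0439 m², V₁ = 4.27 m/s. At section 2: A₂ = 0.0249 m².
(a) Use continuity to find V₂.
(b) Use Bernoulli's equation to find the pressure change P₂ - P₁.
(a) Continuity: A₁V₁=A₂V₂ -> V₂=A₁V₁/A₂=0.0439*4.27/0.0249=7.53 m/s
(b) Bernoulli: P₂-P₁=0.5*rho*(V₁^2-V₂^2)/1000=0.5*1.225*(4.27^2-7.53^2)/1000=-0.02356 kPa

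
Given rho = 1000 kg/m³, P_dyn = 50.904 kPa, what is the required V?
Formula: P_{dyn} = \frac{1}{2} \rho V^2
Substituting knowns: 50.904 = 0.5·1000·V²/1000
Solving for V: V = √(2·(50.904·1000)/1000) = 10.09 m/s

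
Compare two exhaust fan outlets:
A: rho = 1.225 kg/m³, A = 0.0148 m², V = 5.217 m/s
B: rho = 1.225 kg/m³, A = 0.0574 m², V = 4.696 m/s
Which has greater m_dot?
m_dot(A) = 0.09458 kg/s, m_dot(B) = 0.3302 kg/s. Answer: B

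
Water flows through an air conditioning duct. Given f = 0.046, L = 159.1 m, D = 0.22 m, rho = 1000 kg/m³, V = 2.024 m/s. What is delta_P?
Formula: \Delta P = f \frac{L}{D} \frac{\rho V^2}{2}
delta_P = 0.046·(159.1/0.22)·0.5·1000·2.024²/1000 = 68.14 kPa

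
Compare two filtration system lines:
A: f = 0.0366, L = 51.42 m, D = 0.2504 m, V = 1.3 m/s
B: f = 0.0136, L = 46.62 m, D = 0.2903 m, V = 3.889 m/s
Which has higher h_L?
h_L(A) = 0.6474 m, h_L(B) = 1.684 m. Answer: B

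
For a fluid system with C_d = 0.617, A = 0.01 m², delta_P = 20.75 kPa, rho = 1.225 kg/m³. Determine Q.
Formula: Q = C_d A \sqrt{\frac{2 \Delta P}{\rho}}
Q = 0.617·0.01·√(2·(20.75·1000)/1.225)·1000 = 1136 L/s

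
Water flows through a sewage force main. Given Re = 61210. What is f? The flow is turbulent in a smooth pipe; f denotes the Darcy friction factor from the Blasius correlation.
Formula: f = \frac{0.316}{Re^{0.25}}
f = 0.316/61210^0.25 = 0.02009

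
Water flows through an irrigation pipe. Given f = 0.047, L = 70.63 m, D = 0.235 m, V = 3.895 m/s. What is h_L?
Formula: h_L = f \frac{L}{D} \frac{V^2}{2g}
h_L = 0.047·(70.63/0.235)·3.895²/(2·9.81) = 10.92 m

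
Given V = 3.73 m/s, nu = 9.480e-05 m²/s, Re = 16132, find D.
Formula: Re = \frac{V D}{\nu}
Substituting knowns: 16132 = 3.73·D/9.480e-05
Solving for D: D = 16132·9.480e-05/3.73 = 0.41 m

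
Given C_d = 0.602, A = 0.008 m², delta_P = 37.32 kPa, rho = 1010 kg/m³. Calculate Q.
Formula: Q = C_d A \sqrt{\frac{2 \Delta P}{\rho}}
Q = 0.602·0.008·√(2·(37.32·1000)/1010)·1000 = 41.4 L/s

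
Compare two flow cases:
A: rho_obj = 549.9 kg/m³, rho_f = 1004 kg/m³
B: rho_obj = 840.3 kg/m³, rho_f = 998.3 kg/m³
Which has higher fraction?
fraction(A) = 0.5477, fraction(B) = 0.8417. Answer: B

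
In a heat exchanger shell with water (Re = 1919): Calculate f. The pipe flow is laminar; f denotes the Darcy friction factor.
Formula: f = \frac{64}{Re}
f = 64/1919 = 0.03335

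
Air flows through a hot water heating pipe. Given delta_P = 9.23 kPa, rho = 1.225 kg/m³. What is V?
Formula: V = \sqrt{\frac{2 \Delta P}{\rho}}
V = √(2·(9.23·1000)/1.225) = 122.8 m/s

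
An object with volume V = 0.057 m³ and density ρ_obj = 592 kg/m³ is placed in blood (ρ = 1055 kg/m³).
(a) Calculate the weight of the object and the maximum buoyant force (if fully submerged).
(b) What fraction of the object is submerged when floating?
(a) W=rho_obj*g*V=592*9.81*0.057=331.0 N; F_B(max)=rho*g*V=1055*9.81*0.057=589.9 N
(b) Floating fraction=rho_obj/rho=592/1055=0.561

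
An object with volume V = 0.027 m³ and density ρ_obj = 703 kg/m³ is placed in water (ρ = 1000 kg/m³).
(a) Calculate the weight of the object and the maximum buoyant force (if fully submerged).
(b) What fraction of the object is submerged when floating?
(a) W=rho_obj*g*V=703*9.81*0.027=186.2 N; F_B(max)=rho*g*V=1000*9.81*0.027=264.9 N
(b) Floating fraction=rho_obj/rho=703/1000=0.703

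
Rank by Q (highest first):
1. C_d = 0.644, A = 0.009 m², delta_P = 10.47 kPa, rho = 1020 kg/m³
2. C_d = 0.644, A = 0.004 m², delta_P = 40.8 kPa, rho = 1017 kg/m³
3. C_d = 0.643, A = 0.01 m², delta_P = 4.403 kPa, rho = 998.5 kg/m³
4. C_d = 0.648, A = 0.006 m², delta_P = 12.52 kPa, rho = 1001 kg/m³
Case 1: Q = 26.26 L/s
Case 2: Q = 23.07 L/s
Case 3: Q = 19.1 L/s
Case 4: Q = 19.45 L/s
Ranking (highest first): 1, 2, 4, 3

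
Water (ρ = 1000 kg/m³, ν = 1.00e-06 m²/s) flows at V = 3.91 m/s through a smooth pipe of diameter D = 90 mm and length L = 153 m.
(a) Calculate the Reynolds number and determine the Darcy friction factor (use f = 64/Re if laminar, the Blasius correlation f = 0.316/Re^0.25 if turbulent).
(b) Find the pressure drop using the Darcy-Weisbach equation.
(a) Re = V·D/ν = 3.91·0.09/1.00e-06 = 351900 → turbulent (Re > 4000); f = 0.316/Re^0.25 = 0.316/351900^0.25 = 0.012974 (Blasius is strictly valid for Re ≲ 1e5; used here as the smooth-pipe estimate the problem specifies)
(b) Darcy-Weisbach: ΔP = f·(L/D)·½ρV²/1000 = 0.012974·(153/0.090)·½·1000·3.91²/1000 = 168.6 kPa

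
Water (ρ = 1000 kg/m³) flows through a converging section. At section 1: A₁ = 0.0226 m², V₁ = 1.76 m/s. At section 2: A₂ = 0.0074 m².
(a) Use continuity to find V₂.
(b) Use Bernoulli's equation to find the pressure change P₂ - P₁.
(a) Continuity: A₁V₁=A₂V₂ -> V₂=A₁V₁/A₂=0.0226*1.76/0.0074=5.38 m/s
(b) Bernoulli: P₂-P₁=0.5*rho*(V₁^2-V₂^2)/1000=0.5*1000*(1.76^2-5.38^2)/1000=-12.92 kPa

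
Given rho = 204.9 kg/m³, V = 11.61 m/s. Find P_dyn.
Formula: P_{dyn} = \frac{1}{2} \rho V^2
P_dyn = 0.5·204.9·11.61²/1000 = 13.81 kPa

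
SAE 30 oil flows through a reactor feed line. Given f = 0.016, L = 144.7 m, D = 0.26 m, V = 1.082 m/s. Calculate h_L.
Formula: h_L = f \frac{L}{D} \frac{V^2}{2g}
h_L = 0.016·(144.7/0.26)·1.082²/(2·9.81) = 0.5313 m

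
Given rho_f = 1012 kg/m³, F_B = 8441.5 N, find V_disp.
Formula: F_B = \rho_f g V_{disp}
Substituting knowns: 8441.5 = 1012·9.81·V_disp
Solving for V_disp: V_disp = 8441.5/(1012·9.81) = 0.8503 m³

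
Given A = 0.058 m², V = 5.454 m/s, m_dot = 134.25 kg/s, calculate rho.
Formula: \dot{m} = \rho A V
Substituting knowns: 134.25 = rho·0.058·5.454
Solving for rho: rho = 134.25/(0.058·5.454) = 424.4 kg/m³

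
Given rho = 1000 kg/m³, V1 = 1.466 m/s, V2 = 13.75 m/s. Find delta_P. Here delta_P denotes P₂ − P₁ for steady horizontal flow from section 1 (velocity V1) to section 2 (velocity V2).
Formula: \Delta P = \frac{1}{2} \rho (V_1^2 - V_2^2)
delta_P = 0.5·1000·(1.466² − 13.75²)/1000 = -93.46 kPa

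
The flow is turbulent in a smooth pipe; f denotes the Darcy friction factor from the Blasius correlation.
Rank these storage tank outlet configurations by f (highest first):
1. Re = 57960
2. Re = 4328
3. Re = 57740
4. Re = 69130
Case 1: f = 0.02037
Case 2: f = 0.03896
Case 3: f = 0.02039
Case 4: f = 0.01949
Ranking (highest first): 2, 3, 1, 4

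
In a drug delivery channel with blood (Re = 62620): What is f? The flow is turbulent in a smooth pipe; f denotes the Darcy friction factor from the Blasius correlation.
Formula: f = \frac{0.316}{Re^{0.25}}
f = 0.316/62620^0.25 = 0.01998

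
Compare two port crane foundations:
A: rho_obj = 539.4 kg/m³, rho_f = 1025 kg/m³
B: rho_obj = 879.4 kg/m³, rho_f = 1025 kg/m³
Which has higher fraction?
fraction(A) = 0.5262, fraction(B) = 0.858. Answer: B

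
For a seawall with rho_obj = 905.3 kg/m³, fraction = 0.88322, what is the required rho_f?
Formula: f_{sub} = \frac{\rho_{obj}}{\rho_f}
Substituting knowns: 0.88322 = 905.3/rho_f
Solving for rho_f: rho_f = 905.3/0.88322 = 1025 kg/m³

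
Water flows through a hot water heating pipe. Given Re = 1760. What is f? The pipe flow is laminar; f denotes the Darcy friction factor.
Formula: f = \frac{64}{Re}
f = 64/1760 = 0.03636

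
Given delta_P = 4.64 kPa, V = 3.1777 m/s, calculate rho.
Formula: V = \sqrt{\frac{2 \Delta P}{\rho}}
Substituting knowns: 3.1777 = √(2·(4.64·1000)/rho)
Solving for rho: rho = 2·(4.64·1000)/3.1777² = 919 kg/m³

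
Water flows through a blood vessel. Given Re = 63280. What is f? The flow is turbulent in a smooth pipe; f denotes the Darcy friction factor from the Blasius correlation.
Formula: f = \frac{0.316}{Re^{0.25}}
f = 0.316/63280^0.25 = 0.01992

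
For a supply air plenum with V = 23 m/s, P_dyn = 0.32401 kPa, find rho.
Formula: P_{dyn} = \frac{1}{2} \rho V^2
Substituting knowns: 0.32401 = 0.5·rho·23²/1000
Solving for rho: rho = 2·(0.32401·1000)/23² = 1.225 kg/m³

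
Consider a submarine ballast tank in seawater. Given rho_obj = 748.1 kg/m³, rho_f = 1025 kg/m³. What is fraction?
Formula: f_{sub} = \frac{\rho_{obj}}{\rho_f}
fraction = 748.1/1025 = 0.7299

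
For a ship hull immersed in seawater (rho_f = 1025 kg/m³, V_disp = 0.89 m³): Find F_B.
Formula: F_B = \rho_f g V_{disp}
F_B = 1025·9.81·0.89 = 8949 N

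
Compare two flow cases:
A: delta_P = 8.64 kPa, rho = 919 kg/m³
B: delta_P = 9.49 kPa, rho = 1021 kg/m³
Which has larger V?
V(A) = 4.336 m/s, V(B) = 4.312 m/s. Answer: A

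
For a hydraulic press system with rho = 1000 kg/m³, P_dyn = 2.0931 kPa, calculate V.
Formula: P_{dyn} = \frac{1}{2} \rho V^2
Substituting knowns: 2.0931 = 0.5·1000·V²/1000
Solving for V: V = √(2·(2.0931·1000)/1000) = 2.046 m/s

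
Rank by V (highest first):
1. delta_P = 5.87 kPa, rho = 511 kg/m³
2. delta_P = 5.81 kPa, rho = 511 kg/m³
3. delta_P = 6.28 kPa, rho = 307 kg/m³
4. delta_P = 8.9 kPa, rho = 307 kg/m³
Case 1: V = 4.793 m/s
Case 2: V = 4.769 m/s
Case 3: V = 6.396 m/s
Case 4: V = 7.614 m/s
Ranking (highest first): 4, 3, 1, 2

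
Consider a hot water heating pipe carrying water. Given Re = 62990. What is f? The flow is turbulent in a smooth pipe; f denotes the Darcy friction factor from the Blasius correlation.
Formula: f = \frac{0.316}{Re^{0.25}}
f = 0.316/62990^0.25 = 0.01995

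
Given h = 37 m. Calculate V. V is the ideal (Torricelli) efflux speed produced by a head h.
Formula: V = \sqrt{2 g h}
V = √(2·9.81·37) = 26.94 m/s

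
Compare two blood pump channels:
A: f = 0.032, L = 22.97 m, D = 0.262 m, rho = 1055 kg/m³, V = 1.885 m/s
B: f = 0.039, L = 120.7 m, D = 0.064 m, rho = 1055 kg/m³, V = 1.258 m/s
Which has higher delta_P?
delta_P(A) = 5.258 kPa, delta_P(B) = 61.4 kPa. Answer: B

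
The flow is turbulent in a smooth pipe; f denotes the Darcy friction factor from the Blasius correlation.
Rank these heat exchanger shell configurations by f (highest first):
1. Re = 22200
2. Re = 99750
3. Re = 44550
Case 1: f = 0.02589
Case 2: f = 0.01778
Case 3: f = 0.02175
Ranking (highest first): 1, 3, 2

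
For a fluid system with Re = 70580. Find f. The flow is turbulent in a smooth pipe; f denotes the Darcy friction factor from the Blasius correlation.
Formula: f = \frac{0.316}{Re^{0.25}}
f = 0.316/70580^0.25 = 0.01939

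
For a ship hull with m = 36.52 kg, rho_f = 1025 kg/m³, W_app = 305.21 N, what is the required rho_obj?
Formula: W_{app} = mg\left(1 - \frac{\rho_f}{\rho_{obj}}\right)
Substituting knowns: 305.21 = 36.52·9.81·(1 − 1025/rho_obj)
Solving for rho_obj: rho_obj = 1025/(1 − 305.21/(36.52·9.81)) = 6922 kg/m³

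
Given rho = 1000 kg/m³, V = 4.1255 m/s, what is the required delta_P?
Formula: V = \sqrt{\frac{2 \Delta P}{\rho}}
Substituting knowns: 4.1255 = √(2·(delta_P·1000)/1000)
Solving for delta_P: delta_P = 4.1255²·1000/2/1000 = 8.51 kPa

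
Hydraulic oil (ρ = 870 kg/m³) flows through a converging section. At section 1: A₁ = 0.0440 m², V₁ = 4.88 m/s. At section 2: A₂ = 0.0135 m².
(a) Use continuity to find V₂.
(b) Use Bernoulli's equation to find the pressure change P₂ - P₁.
(a) Continuity: A₁V₁=A₂V₂ -> V₂=A₁V₁/A₂=0.0440*4.88/0.0135=15.91 m/s
(b) Bernoulli: P₂-P₁=0.5*rho*(V₁^2-V₂^2)/1000=0.5*870*(4.88^2-15.91^2)/1000=-99.75 kPa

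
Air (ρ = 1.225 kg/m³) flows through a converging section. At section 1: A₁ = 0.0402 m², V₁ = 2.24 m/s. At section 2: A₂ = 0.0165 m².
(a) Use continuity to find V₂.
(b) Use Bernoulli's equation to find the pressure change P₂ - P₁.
(a) Continuity: A₁V₁=A₂V₂ -> V₂=A₁V₁/A₂=0.0402*2.24/0.0165=5.46 m/s
(b) Bernoulli: P₂-P₁=0.5*rho*(V₁^2-V₂^2)/1000=0.5*1.225*(2.24^2-5.46^2)/1000=-0.01519 kPa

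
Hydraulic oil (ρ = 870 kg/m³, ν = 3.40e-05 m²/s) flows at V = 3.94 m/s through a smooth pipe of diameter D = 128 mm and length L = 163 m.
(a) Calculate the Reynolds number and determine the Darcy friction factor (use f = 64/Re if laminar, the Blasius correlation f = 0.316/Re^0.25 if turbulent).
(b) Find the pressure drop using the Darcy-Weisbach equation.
(a) Re = V·D/ν = 3.94·0.128/3.40e-05 = 14833 → turbulent (Re > 4000); f = 0.316/Re^0.25 = 0.316/14833^0.25 = 0.028634
(b) Darcy-Weisbach: ΔP = f·(L/D)·½ρV²/1000 = 0.028634·(163/0.128)·½·870·3.94²/1000 = 246.2 kPa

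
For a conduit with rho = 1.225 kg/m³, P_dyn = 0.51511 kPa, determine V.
Formula: P_{dyn} = \frac{1}{2} \rho V^2
Substituting knowns: 0.51511 = 0.5·1.225·V²/1000
Solving for V: V = √(2·(0.51511·1000)/1.225) = 29 m/s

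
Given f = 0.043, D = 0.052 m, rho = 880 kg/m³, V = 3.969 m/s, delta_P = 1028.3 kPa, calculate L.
Formula: \Delta P = f \frac{L}{D} \frac{\rho V^2}{2}
Substituting knowns: 1028.3 = 0.043·(L/0.052)·0.5·880·3.969²/1000
Solving for L: L = (1028.3·1000)·0.052/(0.043·0.5·880·3.969²) = 179.4 m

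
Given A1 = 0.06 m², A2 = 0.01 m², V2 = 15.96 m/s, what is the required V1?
Formula: V_2 = \frac{A_1 V_1}{A_2}
Substituting knowns: 15.96 = 0.06·V1/0.01
Solving for V1: V1 = 15.96·0.01/0.06 = 2.66 m/s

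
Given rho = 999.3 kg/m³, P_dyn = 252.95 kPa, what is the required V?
Formula: P_{dyn} = \frac{1}{2} \rho V^2
Substituting knowns: 252.95 = 0.5·999.3·V²/1000
Solving for V: V = √(2·(252.95·1000)/999.3) = 22.5 m/s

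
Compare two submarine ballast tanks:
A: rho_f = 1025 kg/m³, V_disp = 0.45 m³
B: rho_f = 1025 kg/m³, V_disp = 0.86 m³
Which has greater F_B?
F_B(A) = 4525 N, F_B(B) = 8648 N. Answer: B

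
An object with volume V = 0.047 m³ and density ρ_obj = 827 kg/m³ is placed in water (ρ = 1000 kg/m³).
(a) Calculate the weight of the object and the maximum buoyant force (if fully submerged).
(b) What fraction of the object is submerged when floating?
(a) W=rho_obj*g*V=827*9.81*0.047=381.3 N; F_B(max)=rho*g*V=1000*9.81*0.047=461.1 N
(b) Floating fraction=rho_obj/rho=827/1000=0.827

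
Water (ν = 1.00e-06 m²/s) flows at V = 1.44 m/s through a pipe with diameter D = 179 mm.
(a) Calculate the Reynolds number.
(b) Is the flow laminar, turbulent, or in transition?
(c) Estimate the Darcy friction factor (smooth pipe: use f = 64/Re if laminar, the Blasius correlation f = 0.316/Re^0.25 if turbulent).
(a) Re = V·D/ν = 1.44·0.179/1.00e-06 = 257760
(b) Flow regime: turbulent (Re > 4000)
(c) Friction factor: f = 0.316/Re^0.25 = 0.316/257760^0.25 = 0.01402 (Blasius is strictly valid for Re ≲ 1e5; used here as the smooth-pipe estimate the problem specifies)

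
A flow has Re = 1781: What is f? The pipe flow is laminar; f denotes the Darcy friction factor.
Formula: f = \frac{64}{Re}
f = 64/1781 = 0.03593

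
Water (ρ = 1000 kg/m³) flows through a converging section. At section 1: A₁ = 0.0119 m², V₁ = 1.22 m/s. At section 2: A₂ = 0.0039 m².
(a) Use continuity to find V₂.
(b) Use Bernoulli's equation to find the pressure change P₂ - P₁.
(a) Continuity: A₁V₁=A₂V₂ -> V₂=A₁V₁/A₂=0.0119*1.22/0.0039=3.72 m/s
(b) Bernoulli: P₂-P₁=0.5*rho*(V₁^2-V₂^2)/1000=0.5*1000*(1.22^2-3.72^2)/1000=-6.175 kPa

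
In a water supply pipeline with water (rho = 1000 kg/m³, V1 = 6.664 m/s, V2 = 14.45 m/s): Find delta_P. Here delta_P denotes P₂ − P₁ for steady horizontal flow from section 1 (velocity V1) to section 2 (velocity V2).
Formula: \Delta P = \frac{1}{2} \rho (V_1^2 - V_2^2)
delta_P = 0.5·1000·(6.664² − 14.45²)/1000 = -82.2 kPa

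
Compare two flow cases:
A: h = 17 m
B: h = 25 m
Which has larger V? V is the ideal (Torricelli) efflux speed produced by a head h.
V(A) = 18.26 m/s, V(B) = 22.15 m/s. Answer: B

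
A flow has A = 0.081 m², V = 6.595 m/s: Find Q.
Formula: Q = A V
Q = 0.081·6.595·1000 = 534.2 L/s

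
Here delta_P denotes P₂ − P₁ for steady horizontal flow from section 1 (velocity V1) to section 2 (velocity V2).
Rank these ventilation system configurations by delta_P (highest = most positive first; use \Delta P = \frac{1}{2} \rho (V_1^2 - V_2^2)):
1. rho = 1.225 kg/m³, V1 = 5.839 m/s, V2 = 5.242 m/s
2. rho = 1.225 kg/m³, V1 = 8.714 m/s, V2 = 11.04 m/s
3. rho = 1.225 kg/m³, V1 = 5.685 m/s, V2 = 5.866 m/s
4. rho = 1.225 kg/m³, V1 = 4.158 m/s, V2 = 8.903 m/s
Case 1: delta_P = 0.004052 kPa
Case 2: delta_P = -0.02814 kPa
Case 3: delta_P = -0.001281 kPa
Case 4: delta_P = -0.03796 kPa
Ranking (highest first): 1, 3, 2, 4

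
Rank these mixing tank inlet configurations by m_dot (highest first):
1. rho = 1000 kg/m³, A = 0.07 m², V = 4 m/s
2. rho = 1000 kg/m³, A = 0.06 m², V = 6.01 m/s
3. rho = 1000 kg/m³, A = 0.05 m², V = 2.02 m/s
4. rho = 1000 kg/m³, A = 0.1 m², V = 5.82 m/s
Case 1: m_dot = 280 kg/s
Case 2: m_dot = 360.6 kg/s
Case 3: m_dot = 101 kg/s
Case 4: m_dot = 582 kg/s
Ranking (highest first): 4, 2, 1, 3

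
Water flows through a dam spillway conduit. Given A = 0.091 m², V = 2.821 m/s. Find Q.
Formula: Q = A V
Q = 0.091·2.821·1000 = 256.7 L/s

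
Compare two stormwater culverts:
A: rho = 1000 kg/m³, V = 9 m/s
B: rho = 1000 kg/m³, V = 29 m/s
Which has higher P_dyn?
P_dyn(A) = 40.5 kPa, P_dyn(B) = 420.5 kPa. Answer: B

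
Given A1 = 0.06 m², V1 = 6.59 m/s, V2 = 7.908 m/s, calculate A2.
Formula: V_2 = \frac{A_1 V_1}{A_2}
Substituting knowns: 7.908 = 0.06·6.59/A2
Solving for A2: A2 = 0.06·6.59/7.908 = 0.05 m²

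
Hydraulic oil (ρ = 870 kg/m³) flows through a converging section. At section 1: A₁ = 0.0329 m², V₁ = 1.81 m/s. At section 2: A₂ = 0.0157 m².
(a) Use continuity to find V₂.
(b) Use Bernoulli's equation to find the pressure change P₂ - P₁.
(a) Continuity: A₁V₁=A₂V₂ -> V₂=A₁V₁/A₂=0.0329*1.81/0.0157=3.79 m/s
(b) Bernoulli: P₂-P₁=0.5*rho*(V₁^2-V₂^2)/1000=0.5*870*(1.81^2-3.79^2)/1000=-4.823 kPa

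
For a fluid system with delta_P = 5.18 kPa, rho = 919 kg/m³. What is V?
Formula: V = \sqrt{\frac{2 \Delta P}{\rho}}
V = √(2·(5.18·1000)/919) = 3.358 m/s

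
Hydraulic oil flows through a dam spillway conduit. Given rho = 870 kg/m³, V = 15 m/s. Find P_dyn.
Formula: P_{dyn} = \frac{1}{2} \rho V^2
P_dyn = 0.5·870·15²/1000 = 97.88 kPa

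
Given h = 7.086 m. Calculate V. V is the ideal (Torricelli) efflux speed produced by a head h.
Formula: V = \sqrt{2 g h}
V = √(2·9.81·7.086) = 11.79 m/s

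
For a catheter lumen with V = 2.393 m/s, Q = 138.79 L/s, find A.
Formula: Q = A V
Substituting knowns: 138.79 = A·2.393·1000
Solving for A: A = (138.79/1000)/2.393 = 0.058 m²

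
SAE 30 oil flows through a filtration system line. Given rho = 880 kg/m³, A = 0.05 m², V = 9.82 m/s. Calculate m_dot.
Formula: \dot{m} = \rho A V
m_dot = 880·0.05·9.82 = 432.1 kg/s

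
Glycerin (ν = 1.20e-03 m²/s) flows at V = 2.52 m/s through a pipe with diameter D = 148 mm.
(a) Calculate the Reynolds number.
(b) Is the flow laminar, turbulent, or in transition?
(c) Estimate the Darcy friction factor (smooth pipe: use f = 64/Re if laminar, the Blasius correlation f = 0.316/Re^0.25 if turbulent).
(a) Re = V·D/ν = 2.52·0.148/1.20e-03 = 310.8
(b) Flow regime: laminar (Re < 2300)
(c) Friction factor: f = 64/Re = 64/310.8 = 0.2059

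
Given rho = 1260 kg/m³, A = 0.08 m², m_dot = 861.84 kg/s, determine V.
Formula: \dot{m} = \rho A V
Substituting knowns: 861.84 = 1260·0.08·V
Solving for V: V = 861.84/(1260·0.08) = 8.55 m/s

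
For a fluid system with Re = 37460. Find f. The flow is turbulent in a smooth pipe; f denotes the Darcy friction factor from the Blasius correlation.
Formula: f = \frac{0.316}{Re^{0.25}}
f = 0.316/37460^0.25 = 0.02271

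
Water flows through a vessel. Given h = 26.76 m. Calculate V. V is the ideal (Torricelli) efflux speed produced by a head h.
Formula: V = \sqrt{2 g h}
V = √(2·9.81·26.76) = 22.91 m/s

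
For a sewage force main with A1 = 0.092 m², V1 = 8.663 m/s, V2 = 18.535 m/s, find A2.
Formula: V_2 = \frac{A_1 V_1}{A_2}
Substituting knowns: 18.535 = 0.092·8.663/A2
Solving for A2: A2 = 0.092·8.663/18.535 = 0.043 m²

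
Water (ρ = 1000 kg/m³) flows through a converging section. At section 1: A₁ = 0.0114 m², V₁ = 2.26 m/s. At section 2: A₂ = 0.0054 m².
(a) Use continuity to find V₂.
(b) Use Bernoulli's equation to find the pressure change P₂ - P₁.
(a) Continuity: A₁V₁=A₂V₂ -> V₂=A₁V₁/A₂=0.0114*2.26/0.0054=4.77 m/s
(b) Bernoulli: P₂-P₁=0.5*rho*(V₁^2-V₂^2)/1000=0.5*1000*(2.26^2-4.77^2)/1000=-8.823 kPa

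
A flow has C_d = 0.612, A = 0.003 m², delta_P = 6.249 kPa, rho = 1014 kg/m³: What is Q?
Formula: Q = C_d A \sqrt{\frac{2 \Delta P}{\rho}}
Q = 0.612·0.003·√(2·(6.249·1000)/1014)·1000 = 6.446 L/s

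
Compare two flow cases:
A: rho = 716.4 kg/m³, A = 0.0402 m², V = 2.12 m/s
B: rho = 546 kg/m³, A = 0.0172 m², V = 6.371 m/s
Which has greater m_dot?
m_dot(A) = 61.05 kg/s, m_dot(B) = 59.83 kg/s. Answer: A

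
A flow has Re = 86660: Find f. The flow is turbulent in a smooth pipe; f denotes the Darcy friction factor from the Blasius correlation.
Formula: f = \frac{0.316}{Re^{0.25}}
f = 0.316/86660^0.25 = 0.01842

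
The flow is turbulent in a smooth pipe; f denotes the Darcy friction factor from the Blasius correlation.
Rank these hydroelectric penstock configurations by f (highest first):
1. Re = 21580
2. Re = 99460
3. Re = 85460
Case 1: f = 0.02607
Case 2: f = 0.01779
Case 3: f = 0.01848
Ranking (highest first): 1, 3, 2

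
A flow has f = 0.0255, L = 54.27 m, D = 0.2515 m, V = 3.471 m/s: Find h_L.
Formula: h_L = f \frac{L}{D} \frac{V^2}{2g}
h_L = 0.0255·(54.27/0.2515)·3.471²/(2·9.81) = 3.379 m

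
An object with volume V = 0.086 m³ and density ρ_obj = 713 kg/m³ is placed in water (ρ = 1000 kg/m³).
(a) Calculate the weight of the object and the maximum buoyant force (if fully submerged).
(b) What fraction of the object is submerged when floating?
(a) W=rho_obj*g*V=713*9.81*0.086=601.5 N; F_B(max)=rho*g*V=1000*9.81*0.086=843.7 N
(b) Floating fraction=rho_obj/rho=713/1000=0.713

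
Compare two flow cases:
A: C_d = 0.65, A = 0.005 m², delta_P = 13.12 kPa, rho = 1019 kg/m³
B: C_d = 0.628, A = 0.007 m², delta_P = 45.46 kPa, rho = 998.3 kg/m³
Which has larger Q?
Q(A) = 16.49 L/s, Q(B) = 41.95 L/s. Answer: B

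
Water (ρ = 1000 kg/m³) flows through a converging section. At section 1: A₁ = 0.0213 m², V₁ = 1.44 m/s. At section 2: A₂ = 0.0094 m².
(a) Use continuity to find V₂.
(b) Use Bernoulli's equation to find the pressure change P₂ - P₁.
(a) Continuity: A₁V₁=A₂V₂ -> V₂=A₁V₁/A₂=0.0213*1.44/0.0094=3.26 m/s
(b) Bernoulli: P₂-P₁=0.5*rho*(V₁^2-V₂^2)/1000=0.5*1000*(1.44^2-3.26^2)/1000=-4.277 kPa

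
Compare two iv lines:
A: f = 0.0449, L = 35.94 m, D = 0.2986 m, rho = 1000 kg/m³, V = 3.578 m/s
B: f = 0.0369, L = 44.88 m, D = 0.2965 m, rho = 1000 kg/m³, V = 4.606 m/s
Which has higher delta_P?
delta_P(A) = 34.59 kPa, delta_P(B) = 59.25 kPa. Answer: B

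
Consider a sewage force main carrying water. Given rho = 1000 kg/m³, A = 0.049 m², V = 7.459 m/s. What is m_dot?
Formula: \dot{m} = \rho A V
m_dot = 1000·0.049·7.459 = 365.5 kg/s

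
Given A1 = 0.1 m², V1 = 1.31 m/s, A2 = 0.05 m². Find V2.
Formula: V_2 = \frac{A_1 V_1}{A_2}
V2 = 0.1·1.31/0.05 = 2.62 m/s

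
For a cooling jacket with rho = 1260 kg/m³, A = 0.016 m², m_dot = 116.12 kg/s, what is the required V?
Formula: \dot{m} = \rho A V
Substituting knowns: 116.12 = 1260·0.016·V
Solving for V: V = 116.12/(1260·0.016) = 5.76 m/s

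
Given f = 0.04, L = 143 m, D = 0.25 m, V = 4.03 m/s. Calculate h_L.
Formula: h_L = f \frac{L}{D} \frac{V^2}{2g}
h_L = 0.04·(143/0.25)·4.03²/(2·9.81) = 18.94 m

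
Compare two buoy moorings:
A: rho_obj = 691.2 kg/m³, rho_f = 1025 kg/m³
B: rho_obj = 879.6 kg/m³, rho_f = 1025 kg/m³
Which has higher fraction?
fraction(A) = 0.6743, fraction(B) = 0.8581. Answer: B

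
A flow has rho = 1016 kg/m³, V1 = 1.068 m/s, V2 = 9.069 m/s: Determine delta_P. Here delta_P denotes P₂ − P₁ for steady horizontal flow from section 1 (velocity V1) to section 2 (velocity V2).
Formula: \Delta P = \frac{1}{2} \rho (V_1^2 - V_2^2)
delta_P = 0.5·1016·(1.068² − 9.069²)/1000 = -41.2 kPa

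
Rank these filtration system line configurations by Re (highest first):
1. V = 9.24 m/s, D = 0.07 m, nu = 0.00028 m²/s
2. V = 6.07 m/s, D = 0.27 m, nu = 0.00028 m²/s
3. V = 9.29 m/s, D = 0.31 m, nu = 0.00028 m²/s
Case 1: Re = 2310
Case 2: Re = 5853
Case 3: Re = 10285
Ranking (highest first): 3, 2, 1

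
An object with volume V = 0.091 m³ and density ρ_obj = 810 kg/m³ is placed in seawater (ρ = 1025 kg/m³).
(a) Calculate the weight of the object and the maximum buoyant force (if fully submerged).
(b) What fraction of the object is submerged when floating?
(a) W=rho_obj*g*V=810*9.81*0.091=723.1 N; F_B(max)=rho*g*V=1025*9.81*0.091=915.0 N
(b) Floating fraction=rho_obj/rho=810/1025=0.790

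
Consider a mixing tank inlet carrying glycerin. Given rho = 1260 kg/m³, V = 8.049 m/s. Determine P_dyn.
Formula: P_{dyn} = \frac{1}{2} \rho V^2
P_dyn = 0.5·1260·8.049²/1000 = 40.82 kPa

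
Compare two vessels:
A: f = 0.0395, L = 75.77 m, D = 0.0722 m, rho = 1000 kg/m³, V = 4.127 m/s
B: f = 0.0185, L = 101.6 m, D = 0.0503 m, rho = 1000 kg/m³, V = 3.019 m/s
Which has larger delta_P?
delta_P(A) = 353 kPa, delta_P(B) = 170.3 kPa. Answer: A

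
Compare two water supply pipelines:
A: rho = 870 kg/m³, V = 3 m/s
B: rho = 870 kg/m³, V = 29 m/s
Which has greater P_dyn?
P_dyn(A) = 3.915 kPa, P_dyn(B) = 365.8 kPa. Answer: B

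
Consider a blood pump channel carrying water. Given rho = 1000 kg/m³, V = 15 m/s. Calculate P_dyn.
Formula: P_{dyn} = \frac{1}{2} \rho V^2
P_dyn = 0.5·1000·15²/1000 = 112.5 kPa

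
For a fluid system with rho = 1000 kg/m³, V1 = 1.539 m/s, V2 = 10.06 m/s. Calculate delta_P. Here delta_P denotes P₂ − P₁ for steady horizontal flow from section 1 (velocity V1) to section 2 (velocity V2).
Formula: \Delta P = \frac{1}{2} \rho (V_1^2 - V_2^2)
delta_P = 0.5·1000·(1.539² − 10.06²)/1000 = -49.42 kPa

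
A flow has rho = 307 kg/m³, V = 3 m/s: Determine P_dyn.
Formula: P_{dyn} = \frac{1}{2} \rho V^2
P_dyn = 0.5·307·3²/1000 = 1.381 kPa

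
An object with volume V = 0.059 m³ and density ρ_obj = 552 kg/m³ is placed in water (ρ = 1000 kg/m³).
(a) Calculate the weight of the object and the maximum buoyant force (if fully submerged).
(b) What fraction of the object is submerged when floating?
(a) W=rho_obj*g*V=552*9.81*0.059=319.5 N; F_B(max)=rho*g*V=1000*9.81*0.059=578.8 N
(b) Floating fraction=rho_obj/rho=552/1000=0.552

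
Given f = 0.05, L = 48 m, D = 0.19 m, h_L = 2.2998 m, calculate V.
Formula: h_L = f \frac{L}{D} \frac{V^2}{2g}
Substituting knowns: 2.2998 = 0.05·(48/0.19)·V²/(2·9.81)
Solving for V: V = √(2.2998·2·9.81/(0.05·(48/0.19))) = 1.89 m/s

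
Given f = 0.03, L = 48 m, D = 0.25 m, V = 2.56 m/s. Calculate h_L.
Formula: h_L = f \frac{L}{D} \frac{V^2}{2g}
h_L = 0.03·(48/0.25)·2.56²/(2·9.81) = 1.924 m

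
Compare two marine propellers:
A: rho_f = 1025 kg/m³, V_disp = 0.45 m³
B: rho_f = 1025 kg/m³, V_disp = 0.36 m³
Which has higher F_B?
F_B(A) = 4525 N, F_B(B) = 3620 N. Answer: A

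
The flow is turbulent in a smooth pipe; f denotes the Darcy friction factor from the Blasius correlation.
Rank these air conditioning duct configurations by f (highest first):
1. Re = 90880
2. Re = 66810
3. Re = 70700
Case 1: f = 0.0182
Case 2: f = 0.01966
Case 3: f = 0.01938
Ranking (highest first): 2, 3, 1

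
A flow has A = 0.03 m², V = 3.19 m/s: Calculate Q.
Formula: Q = A V
Q = 0.03·3.19·1000 = 95.7 L/s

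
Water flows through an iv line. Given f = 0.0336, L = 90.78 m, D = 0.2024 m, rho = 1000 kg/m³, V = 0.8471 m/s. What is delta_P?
Formula: \Delta P = f \frac{L}{D} \frac{\rho V^2}{2}
delta_P = 0.0336·(90.78/0.2024)·0.5·1000·0.8471²/1000 = 5.407 kPa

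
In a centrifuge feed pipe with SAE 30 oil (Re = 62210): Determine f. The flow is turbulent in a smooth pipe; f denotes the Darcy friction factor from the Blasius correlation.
Formula: f = \frac{0.316}{Re^{0.25}}
f = 0.316/62210^0.25 = 0.02001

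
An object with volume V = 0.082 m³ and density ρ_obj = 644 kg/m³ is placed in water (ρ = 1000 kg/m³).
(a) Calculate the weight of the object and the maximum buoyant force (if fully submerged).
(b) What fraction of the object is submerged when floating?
(a) W=rho_obj*g*V=644*9.81*0.082=518.0 N; F_B(max)=rho*g*V=1000*9.81*0.082=804.4 N
(b) Floating fraction=rho_obj/rho=644/1000=0.644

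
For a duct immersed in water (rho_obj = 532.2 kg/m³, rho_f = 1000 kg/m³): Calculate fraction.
Formula: f_{sub} = \frac{\rho_{obj}}{\rho_f}
fraction = 532.2/1000 = 0.5322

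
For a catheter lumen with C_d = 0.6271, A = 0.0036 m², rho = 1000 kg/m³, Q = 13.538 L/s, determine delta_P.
Formula: Q = C_d A \sqrt{\frac{2 \Delta P}{\rho}}
Substituting knowns: 13.538 = 0.6271·0.0036·√(2·(delta_P·1000)/1000)·1000
Solving for delta_P: delta_P = ((13.538/1000)/(0.6271·0.0036))²·1000/2/1000 = 17.98 kPa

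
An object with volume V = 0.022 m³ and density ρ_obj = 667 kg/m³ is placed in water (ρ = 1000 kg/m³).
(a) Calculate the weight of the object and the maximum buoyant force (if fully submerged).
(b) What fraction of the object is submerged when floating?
(a) W=rho_obj*g*V=667*9.81*0.022=144.0 N; F_B(max)=rho*g*V=1000*9.81*0.022=215.8 N
(b) Floating fraction=rho_obj/rho=667/1000=0.667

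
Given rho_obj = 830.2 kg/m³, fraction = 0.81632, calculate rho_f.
Formula: f_{sub} = \frac{\rho_{obj}}{\rho_f}
Substituting knowns: 0.81632 = 830.2/rho_f
Solving for rho_f: rho_f = 830.2/0.81632 = 1017 kg/m³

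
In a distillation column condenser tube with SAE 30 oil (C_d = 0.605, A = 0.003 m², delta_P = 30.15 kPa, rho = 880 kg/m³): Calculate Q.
Formula: Q = C_d A \sqrt{\frac{2 \Delta P}{\rho}}
Q = 0.605·0.003·√(2·(30.15·1000)/880)·1000 = 15.02 L/s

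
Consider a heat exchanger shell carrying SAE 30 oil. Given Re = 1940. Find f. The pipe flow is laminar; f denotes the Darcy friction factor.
Formula: f = \frac{64}{Re}
f = 64/1940 = 0.03299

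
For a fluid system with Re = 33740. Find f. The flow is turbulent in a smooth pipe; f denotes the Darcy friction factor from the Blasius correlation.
Formula: f = \frac{0.316}{Re^{0.25}}
f = 0.316/33740^0.25 = 0.02332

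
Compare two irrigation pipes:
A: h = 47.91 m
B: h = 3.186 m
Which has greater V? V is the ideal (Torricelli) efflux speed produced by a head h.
V(A) = 30.66 m/s, V(B) = 7.906 m/s. Answer: A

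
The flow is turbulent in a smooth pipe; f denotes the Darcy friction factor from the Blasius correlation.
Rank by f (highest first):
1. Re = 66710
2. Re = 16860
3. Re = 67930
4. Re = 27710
Case 1: f = 0.01966
Case 2: f = 0.02773
Case 3: f = 0.01957
Case 4: f = 0.02449
Ranking (highest first): 2, 4, 1, 3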